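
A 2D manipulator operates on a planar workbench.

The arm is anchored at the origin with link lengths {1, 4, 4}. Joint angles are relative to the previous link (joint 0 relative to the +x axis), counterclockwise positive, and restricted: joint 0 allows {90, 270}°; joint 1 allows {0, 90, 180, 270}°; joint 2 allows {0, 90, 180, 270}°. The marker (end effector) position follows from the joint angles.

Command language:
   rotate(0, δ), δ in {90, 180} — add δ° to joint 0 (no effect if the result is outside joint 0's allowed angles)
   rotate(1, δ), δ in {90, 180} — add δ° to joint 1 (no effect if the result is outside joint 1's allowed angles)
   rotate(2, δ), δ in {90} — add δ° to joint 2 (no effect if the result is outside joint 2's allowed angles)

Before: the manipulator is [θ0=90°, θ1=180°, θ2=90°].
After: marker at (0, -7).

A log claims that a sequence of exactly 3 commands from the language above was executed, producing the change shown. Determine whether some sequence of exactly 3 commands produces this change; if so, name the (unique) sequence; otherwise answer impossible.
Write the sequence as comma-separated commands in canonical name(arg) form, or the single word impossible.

from: [θ0=90°, θ1=180°, θ2=90°]
step 1 (rotate(2, 90)): [θ0=90°, θ1=180°, θ2=180°]
step 2 (rotate(2, 90)): [θ0=90°, θ1=180°, θ2=270°]
step 3 (rotate(2, 90)): [θ0=90°, θ1=180°, θ2=0°]
uniquely the one of 125 3-step routes that fits.

rotate(2, 90), rotate(2, 90), rotate(2, 90)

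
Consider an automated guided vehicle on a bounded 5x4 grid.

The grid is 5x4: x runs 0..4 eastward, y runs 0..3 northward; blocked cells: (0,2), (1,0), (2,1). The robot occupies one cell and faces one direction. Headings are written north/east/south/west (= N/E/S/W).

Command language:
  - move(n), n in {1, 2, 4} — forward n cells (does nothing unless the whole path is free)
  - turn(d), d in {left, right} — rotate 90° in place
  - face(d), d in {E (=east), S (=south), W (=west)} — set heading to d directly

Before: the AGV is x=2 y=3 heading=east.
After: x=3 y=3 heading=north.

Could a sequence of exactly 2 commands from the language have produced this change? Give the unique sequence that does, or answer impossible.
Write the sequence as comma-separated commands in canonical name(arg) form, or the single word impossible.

move(1), turn(left)

key: position moved to (3,3) AND the heading swung to N — translation plus rotation needed
initial: x=2 y=3 heading=east
step 1 (move(1)): x=3 y=3 heading=east
step 2 (turn(left)): x=3 y=3 heading=north
uniquely the one of 64 2-step routes that fits.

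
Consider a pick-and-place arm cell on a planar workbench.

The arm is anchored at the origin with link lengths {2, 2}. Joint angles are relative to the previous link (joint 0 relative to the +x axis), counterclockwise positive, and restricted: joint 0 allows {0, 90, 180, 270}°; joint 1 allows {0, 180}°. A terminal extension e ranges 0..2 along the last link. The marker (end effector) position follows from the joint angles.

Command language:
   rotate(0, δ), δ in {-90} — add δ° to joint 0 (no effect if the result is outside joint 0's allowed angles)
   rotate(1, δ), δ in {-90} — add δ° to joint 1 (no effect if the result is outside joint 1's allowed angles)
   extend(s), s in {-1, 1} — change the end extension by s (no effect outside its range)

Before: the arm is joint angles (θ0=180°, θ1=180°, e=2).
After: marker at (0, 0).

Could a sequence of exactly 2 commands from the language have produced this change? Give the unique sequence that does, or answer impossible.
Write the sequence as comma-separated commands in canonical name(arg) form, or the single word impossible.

t0: joint angles (θ0=180°, θ1=180°, e=2)
1. extend(-1) → joint angles (θ0=180°, θ1=180°, e=1)
2. extend(-1) → joint angles (θ0=180°, θ1=180°, e=0)
no rival 2-sequence matches.

extend(-1), extend(-1)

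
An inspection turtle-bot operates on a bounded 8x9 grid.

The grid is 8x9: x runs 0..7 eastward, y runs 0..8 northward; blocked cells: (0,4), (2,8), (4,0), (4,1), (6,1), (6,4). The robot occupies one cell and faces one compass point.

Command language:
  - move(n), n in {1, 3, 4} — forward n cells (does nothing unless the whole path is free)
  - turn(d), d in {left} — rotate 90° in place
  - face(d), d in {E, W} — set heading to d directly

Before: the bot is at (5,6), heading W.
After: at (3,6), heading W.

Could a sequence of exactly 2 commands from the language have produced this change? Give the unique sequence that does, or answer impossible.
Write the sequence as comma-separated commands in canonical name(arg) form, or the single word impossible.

move(1), move(1)

key: still facing W at the end — nothing in the sequence rotates
start: at (5,6), heading W
t=1 move(1) ⇒ at (4,6), heading W
t=2 move(1) ⇒ at (3,6), heading W
all 36 alternatives checked — unique.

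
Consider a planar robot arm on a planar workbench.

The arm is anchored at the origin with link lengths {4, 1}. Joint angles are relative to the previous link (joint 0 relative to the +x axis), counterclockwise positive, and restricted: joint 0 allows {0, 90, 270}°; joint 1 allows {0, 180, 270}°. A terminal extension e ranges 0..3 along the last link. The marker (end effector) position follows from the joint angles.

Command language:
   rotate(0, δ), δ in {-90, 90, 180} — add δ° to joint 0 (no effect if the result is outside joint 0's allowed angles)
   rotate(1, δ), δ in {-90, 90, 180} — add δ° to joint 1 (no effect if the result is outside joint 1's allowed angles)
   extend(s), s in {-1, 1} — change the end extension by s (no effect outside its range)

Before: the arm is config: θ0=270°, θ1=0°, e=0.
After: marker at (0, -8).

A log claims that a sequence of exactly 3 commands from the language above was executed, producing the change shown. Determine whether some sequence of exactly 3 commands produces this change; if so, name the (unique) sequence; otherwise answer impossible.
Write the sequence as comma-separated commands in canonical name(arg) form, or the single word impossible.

t0: config: θ0=270°, θ1=0°, e=0
step 1 (extend(1)): config: θ0=270°, θ1=0°, e=1
step 2 (extend(1)): config: θ0=270°, θ1=0°, e=2
step 3 (extend(1)): config: θ0=270°, θ1=0°, e=3
no other 3-command option fits: unique.

extend(1), extend(1), extend(1)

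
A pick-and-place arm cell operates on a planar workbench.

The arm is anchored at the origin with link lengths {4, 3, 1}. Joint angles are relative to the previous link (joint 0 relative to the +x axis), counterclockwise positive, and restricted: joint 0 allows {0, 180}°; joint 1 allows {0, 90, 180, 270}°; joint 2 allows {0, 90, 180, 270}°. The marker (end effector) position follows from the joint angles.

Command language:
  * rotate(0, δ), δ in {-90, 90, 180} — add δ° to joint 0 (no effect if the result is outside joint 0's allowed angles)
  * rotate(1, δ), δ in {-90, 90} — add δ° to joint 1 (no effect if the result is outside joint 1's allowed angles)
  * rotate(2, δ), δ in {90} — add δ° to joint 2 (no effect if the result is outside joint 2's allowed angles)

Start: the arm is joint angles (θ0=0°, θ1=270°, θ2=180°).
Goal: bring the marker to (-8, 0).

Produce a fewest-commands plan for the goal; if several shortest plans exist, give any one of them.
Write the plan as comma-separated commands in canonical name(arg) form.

rotate(2, 90), rotate(2, 90), rotate(1, 90), rotate(0, 180)

t0: joint angles (θ0=0°, θ1=270°, θ2=180°)
step 1 (rotate(2, 90)): joint angles (θ0=0°, θ1=270°, θ2=270°)
step 2 (rotate(2, 90)): joint angles (θ0=0°, θ1=270°, θ2=0°)
step 3 (rotate(1, 90)): joint angles (θ0=0°, θ1=0°, θ2=0°)
step 4 (rotate(0, 180)): joint angles (θ0=180°, θ1=0°, θ2=0°)
minimal: 4 command(s), checked below 4.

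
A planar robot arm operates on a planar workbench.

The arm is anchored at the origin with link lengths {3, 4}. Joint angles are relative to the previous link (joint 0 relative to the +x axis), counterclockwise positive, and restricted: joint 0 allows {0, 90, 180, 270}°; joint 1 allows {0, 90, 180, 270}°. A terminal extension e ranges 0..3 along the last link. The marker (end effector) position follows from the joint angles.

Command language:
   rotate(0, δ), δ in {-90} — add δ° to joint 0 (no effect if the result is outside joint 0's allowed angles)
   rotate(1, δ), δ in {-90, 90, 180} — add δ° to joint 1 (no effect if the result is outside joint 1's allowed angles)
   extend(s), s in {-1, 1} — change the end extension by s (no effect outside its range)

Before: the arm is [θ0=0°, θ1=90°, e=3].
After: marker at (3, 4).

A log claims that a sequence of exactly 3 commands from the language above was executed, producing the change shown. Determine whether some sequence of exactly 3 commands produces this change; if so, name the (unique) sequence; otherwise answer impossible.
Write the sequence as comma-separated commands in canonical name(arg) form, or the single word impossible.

extend(-1), extend(-1), extend(-1)

from: [θ0=0°, θ1=90°, e=3]
1. extend(-1) → [θ0=0°, θ1=90°, e=2]
2. extend(-1) → [θ0=0°, θ1=90°, e=1]
3. extend(-1) → [θ0=0°, θ1=90°, e=0]
uniquely the one of 216 3-step routes that fits.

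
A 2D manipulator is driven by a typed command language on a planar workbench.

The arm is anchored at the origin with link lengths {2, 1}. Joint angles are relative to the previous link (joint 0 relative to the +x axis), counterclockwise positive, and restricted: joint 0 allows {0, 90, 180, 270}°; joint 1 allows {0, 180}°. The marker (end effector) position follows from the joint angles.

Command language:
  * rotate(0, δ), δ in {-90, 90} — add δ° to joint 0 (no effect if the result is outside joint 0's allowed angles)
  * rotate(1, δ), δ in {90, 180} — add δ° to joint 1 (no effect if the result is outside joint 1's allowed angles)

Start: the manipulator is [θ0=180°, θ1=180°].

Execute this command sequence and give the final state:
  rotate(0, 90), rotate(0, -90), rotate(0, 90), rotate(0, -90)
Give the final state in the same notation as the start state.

from: [θ0=180°, θ1=180°]
1. rotate(0, 90) → [θ0=270°, θ1=180°]
2. rotate(0, -90) → [θ0=180°, θ1=180°]
3. rotate(0, 90) → [θ0=270°, θ1=180°]
4. rotate(0, -90) → [θ0=180°, θ1=180°]

[θ0=180°, θ1=180°]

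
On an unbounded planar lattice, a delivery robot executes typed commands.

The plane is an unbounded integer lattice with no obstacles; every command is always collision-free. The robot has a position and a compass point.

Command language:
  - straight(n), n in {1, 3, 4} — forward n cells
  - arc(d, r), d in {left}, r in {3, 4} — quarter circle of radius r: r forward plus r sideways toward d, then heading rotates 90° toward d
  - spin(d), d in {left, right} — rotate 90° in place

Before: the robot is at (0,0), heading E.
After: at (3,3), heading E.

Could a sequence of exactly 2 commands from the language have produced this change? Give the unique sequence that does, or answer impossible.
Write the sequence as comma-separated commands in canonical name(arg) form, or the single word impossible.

key: still facing E at the end — net rotation zero over 2 steps
from: at (0,0), heading E
1. arc(left, 3) → at (3,3), heading N
2. spin(right) → at (3,3), heading E
no rival 2-sequence matches.

arc(left, 3), spin(right)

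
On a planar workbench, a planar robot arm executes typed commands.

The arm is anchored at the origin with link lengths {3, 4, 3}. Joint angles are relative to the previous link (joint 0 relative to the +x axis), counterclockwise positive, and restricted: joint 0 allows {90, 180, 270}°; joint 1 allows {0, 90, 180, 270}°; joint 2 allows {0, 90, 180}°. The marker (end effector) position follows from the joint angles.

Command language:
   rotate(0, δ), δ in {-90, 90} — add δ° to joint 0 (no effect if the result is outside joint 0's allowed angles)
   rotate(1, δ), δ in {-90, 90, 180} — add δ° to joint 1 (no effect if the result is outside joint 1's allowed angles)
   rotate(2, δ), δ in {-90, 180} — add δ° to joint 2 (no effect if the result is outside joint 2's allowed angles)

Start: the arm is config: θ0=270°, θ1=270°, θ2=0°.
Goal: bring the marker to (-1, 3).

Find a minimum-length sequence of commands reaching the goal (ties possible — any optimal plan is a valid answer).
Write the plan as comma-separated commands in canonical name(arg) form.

begin: config: θ0=270°, θ1=270°, θ2=0°
1. rotate(1, 180) → config: θ0=270°, θ1=90°, θ2=0°
2. rotate(0, -90) → config: θ0=180°, θ1=90°, θ2=0°
3. rotate(0, -90) → config: θ0=90°, θ1=90°, θ2=0°
4. rotate(2, 180) → config: θ0=90°, θ1=90°, θ2=180°
no 3-step plan works, so 4 is optimal.

rotate(1, 180), rotate(0, -90), rotate(0, -90), rotate(2, 180)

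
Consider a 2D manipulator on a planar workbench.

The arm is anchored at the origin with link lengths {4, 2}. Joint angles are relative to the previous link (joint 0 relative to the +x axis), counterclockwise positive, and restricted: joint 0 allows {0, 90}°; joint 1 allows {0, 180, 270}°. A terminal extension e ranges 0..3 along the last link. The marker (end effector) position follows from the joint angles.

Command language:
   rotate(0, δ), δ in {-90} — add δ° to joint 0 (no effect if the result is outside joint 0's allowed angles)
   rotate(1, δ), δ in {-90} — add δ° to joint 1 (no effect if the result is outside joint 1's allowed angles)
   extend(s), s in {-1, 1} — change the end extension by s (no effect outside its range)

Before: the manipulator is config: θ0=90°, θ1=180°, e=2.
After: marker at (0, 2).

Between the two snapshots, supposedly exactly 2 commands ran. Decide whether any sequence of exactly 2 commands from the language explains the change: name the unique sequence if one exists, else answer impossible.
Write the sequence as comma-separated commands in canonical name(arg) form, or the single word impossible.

extend(-1), extend(-1)

begin: config: θ0=90°, θ1=180°, e=2
step 1 (extend(-1)): config: θ0=90°, θ1=180°, e=1
step 2 (extend(-1)): config: θ0=90°, θ1=180°, e=0
no other 2-command option fits: unique.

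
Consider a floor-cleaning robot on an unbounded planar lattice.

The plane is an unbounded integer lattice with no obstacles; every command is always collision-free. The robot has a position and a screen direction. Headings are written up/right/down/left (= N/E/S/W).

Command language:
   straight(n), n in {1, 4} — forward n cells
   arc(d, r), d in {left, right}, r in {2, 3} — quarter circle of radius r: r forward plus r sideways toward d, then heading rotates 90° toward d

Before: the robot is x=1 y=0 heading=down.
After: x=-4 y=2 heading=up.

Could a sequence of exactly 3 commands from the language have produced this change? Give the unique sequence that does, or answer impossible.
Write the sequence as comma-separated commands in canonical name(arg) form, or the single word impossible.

arc(right, 2), arc(right, 3), straight(1)

key: running straight(1) before arc(right, 2) would end elsewhere — order is forced
start: x=1 y=0 heading=down
1. arc(right, 2) → x=-1 y=-2 heading=left
2. arc(right, 3) → x=-4 y=1 heading=up
3. straight(1) → x=-4 y=2 heading=up
all 216 alternatives checked — unique.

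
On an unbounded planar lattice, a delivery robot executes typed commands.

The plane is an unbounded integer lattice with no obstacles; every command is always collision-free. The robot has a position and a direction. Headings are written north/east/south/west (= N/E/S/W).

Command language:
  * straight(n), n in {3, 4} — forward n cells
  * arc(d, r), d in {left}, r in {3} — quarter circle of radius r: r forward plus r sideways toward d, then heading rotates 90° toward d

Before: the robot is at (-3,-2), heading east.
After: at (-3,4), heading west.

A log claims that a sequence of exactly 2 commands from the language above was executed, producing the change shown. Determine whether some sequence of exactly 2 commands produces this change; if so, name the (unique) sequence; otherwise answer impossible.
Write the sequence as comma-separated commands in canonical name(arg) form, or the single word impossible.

arc(left, 3), arc(left, 3)

key: cell and facing (now W) both changed — the 2 commands mix motion and turning
initial: at (-3,-2), heading east
t=1 arc(left, 3) ⇒ at (0,1), heading north
t=2 arc(left, 3) ⇒ at (-3,4), heading west
all 9 alternatives checked — unique.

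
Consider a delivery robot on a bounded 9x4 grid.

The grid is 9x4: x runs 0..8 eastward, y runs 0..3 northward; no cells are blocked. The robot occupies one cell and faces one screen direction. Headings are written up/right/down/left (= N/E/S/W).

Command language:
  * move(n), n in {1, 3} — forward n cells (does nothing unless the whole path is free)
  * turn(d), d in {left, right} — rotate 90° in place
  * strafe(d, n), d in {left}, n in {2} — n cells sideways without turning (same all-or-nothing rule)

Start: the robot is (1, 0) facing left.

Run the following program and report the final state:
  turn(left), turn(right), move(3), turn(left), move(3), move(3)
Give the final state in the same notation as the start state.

(1, 0) facing down

initial: (1, 0) facing left
step 1 (turn(left)): (1, 0) facing down
step 2 (turn(right)): (1, 0) facing left
step 3 (move(3)): (1, 0) facing left
step 4 (turn(left)): (1, 0) facing down
step 5 (move(3)): (1, 0) facing down
step 6 (move(3)): (1, 0) facing down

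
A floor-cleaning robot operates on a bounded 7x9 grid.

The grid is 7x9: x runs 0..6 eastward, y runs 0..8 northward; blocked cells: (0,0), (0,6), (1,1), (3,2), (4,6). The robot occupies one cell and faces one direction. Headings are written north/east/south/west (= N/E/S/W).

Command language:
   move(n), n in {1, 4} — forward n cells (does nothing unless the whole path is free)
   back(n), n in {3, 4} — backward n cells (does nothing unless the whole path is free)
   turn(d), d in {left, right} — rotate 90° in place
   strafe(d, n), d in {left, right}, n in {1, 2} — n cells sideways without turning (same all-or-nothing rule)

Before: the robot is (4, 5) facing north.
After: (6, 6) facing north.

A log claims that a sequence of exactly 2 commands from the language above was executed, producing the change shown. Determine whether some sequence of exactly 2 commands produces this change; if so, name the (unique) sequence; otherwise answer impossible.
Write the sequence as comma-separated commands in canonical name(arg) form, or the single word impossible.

key: order matters: swapping strafe(right, 2) and move(1) lands elsewhere
initial: (4, 5) facing north
1. strafe(right, 2) → (6, 5) facing north
2. move(1) → (6, 6) facing north
no other 2-command option fits: unique.

strafe(right, 2), move(1)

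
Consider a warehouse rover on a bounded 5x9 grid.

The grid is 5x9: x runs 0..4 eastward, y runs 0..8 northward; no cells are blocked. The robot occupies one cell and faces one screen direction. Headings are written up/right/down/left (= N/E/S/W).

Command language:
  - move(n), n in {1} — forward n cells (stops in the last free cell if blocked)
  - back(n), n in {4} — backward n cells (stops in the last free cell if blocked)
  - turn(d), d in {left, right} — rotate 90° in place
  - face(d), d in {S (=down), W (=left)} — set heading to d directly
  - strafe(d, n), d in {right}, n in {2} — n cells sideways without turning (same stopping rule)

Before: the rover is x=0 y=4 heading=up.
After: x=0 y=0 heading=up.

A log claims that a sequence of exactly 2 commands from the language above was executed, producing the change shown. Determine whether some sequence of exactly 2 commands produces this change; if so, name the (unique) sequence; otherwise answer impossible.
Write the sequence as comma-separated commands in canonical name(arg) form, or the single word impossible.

back(4), back(4)

key: the second back(4) runs into the grid edge before its full distance
begin: x=0 y=4 heading=up
[1] after back(4): x=0 y=0 heading=up
[2] after back(4): x=0 y=0 heading=up
all 49 alternatives checked — unique.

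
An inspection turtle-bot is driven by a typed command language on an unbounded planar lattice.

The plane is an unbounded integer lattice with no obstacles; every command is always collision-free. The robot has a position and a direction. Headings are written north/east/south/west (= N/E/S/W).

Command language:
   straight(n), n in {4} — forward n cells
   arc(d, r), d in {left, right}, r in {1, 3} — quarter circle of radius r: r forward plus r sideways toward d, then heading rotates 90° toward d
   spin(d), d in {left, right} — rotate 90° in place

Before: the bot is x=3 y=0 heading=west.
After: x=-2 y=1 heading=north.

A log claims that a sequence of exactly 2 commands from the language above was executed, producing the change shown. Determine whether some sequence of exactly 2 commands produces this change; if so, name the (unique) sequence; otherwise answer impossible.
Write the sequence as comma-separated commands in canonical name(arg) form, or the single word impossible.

key: order matters: swapping straight(4) and arc(right, 1) lands elsewhere
begin: x=3 y=0 heading=west
step 1 (straight(4)): x=-1 y=0 heading=west
step 2 (arc(right, 1)): x=-2 y=1 heading=north
uniquely the one of 49 2-step routes that fits.

straight(4), arc(right, 1)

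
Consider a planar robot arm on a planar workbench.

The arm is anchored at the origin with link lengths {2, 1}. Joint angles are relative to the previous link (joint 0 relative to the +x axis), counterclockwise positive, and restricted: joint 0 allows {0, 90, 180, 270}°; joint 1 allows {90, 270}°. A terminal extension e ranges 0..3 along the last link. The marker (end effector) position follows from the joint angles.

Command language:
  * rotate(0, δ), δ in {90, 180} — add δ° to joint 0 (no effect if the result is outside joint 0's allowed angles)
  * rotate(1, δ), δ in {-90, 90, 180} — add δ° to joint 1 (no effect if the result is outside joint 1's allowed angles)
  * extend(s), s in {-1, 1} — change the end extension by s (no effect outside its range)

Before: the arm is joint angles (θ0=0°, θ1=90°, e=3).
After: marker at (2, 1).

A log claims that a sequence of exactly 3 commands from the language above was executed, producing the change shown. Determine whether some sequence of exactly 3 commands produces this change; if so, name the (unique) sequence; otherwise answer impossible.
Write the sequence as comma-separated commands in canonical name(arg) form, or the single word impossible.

begin: joint angles (θ0=0°, θ1=90°, e=3)
[1] after extend(-1): joint angles (θ0=0°, θ1=90°, e=2)
[2] after extend(-1): joint angles (θ0=0°, θ1=90°, e=1)
[3] after extend(-1): joint angles (θ0=0°, θ1=90°, e=0)
all 343 alternatives checked — unique.

extend(-1), extend(-1), extend(-1)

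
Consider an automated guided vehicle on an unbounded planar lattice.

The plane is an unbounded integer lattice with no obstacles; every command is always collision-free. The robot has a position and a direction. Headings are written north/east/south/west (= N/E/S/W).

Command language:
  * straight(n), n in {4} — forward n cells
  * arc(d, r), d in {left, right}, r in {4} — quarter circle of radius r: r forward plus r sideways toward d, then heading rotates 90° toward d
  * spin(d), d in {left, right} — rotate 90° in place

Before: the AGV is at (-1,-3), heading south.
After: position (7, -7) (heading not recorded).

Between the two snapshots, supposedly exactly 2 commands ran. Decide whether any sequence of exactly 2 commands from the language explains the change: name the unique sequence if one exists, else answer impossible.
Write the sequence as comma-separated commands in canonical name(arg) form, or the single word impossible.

key: running straight(4) before arc(left, 4) would end elsewhere — order is forced
t0: at (-1,-3), heading south
t=1 arc(left, 4) ⇒ at (3,-7), heading east
t=2 straight(4) ⇒ at (7,-7), heading east
no other 2-command option fits: unique.

arc(left, 4), straight(4)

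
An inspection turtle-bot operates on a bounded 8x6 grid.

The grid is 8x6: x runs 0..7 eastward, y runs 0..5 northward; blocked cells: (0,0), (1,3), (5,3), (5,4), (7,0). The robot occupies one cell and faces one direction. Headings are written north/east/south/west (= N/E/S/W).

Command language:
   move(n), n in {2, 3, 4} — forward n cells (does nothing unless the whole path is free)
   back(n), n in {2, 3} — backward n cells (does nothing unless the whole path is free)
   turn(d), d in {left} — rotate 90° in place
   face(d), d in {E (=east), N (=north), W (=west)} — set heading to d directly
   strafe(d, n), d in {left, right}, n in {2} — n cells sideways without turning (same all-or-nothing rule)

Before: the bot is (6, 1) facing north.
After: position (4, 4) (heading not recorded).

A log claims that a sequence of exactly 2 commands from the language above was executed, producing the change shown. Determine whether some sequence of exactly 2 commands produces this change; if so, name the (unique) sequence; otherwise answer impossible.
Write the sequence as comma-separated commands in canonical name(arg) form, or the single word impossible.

strafe(left, 2), move(3)

key: running move(3) before strafe(left, 2) would end elsewhere — order is forced
begin: (6, 1) facing north
t=1 strafe(left, 2) ⇒ (4, 1) facing north
t=2 move(3) ⇒ (4, 4) facing north
all 121 alternatives checked — unique.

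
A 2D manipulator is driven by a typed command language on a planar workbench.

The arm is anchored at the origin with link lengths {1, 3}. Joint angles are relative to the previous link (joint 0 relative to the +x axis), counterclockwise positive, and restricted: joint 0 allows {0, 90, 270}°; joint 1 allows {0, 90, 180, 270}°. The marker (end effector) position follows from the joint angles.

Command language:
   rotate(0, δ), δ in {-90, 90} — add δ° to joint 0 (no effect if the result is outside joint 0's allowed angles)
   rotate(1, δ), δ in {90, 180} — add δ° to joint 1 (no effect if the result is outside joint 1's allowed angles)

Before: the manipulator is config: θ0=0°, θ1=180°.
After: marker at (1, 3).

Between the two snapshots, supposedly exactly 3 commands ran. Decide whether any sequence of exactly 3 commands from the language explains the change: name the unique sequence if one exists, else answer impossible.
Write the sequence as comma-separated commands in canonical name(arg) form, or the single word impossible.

rotate(1, 90), rotate(1, 90), rotate(1, 90)

initial: config: θ0=0°, θ1=180°
step 1 (rotate(1, 90)): config: θ0=0°, θ1=270°
step 2 (rotate(1, 90)): config: θ0=0°, θ1=0°
step 3 (rotate(1, 90)): config: θ0=0°, θ1=90°
all 64 alternatives checked — unique.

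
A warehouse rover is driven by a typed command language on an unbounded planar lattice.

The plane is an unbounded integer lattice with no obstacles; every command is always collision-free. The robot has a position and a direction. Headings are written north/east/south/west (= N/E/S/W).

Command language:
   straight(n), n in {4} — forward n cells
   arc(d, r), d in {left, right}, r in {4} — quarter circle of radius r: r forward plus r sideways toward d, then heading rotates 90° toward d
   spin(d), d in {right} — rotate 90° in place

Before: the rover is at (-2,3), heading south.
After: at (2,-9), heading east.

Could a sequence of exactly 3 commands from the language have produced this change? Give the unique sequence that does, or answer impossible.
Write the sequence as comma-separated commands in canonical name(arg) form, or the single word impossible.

key: running arc(left, 4) before straight(4) would end elsewhere — order is forced
t0: at (-2,3), heading south
step 1 (straight(4)): at (-2,-1), heading south
step 2 (straight(4)): at (-2,-5), heading south
step 3 (arc(left, 4)): at (2,-9), heading east
uniquely the one of 64 3-step routes that fits.

straight(4), straight(4), arc(left, 4)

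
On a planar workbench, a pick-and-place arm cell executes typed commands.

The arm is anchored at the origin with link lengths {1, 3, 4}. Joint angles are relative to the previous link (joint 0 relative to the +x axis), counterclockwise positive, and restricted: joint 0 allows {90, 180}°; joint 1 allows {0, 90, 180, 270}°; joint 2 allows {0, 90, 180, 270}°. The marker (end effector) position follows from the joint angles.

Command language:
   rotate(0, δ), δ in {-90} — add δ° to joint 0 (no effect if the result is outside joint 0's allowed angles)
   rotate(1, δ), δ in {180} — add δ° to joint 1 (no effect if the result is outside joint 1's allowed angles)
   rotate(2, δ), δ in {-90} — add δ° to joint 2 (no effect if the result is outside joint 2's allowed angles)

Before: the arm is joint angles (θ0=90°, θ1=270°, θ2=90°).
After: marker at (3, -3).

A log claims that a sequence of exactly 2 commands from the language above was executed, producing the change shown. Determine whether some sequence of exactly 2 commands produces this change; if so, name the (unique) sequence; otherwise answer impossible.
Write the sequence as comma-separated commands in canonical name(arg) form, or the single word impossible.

rotate(2, -90), rotate(2, -90)

from: joint angles (θ0=90°, θ1=270°, θ2=90°)
1. rotate(2, -90) → joint angles (θ0=90°, θ1=270°, θ2=0°)
2. rotate(2, -90) → joint angles (θ0=90°, θ1=270°, θ2=270°)
no other 2-command option fits: unique.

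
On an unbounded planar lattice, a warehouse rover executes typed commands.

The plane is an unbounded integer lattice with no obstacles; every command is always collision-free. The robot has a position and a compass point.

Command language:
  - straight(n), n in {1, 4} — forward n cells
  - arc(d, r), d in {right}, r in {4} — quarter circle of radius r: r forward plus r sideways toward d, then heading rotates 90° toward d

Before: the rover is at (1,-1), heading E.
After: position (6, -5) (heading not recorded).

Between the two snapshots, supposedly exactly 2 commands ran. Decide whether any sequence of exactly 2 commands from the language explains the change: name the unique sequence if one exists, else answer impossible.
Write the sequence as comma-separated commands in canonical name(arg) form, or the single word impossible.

straight(1), arc(right, 4)

key: running arc(right, 4) before straight(1) would end elsewhere — order is forced
begin: at (1,-1), heading E
step 1 (straight(1)): at (2,-1), heading E
step 2 (arc(right, 4)): at (6,-5), heading S
uniquely the one of 9 2-step routes that fits.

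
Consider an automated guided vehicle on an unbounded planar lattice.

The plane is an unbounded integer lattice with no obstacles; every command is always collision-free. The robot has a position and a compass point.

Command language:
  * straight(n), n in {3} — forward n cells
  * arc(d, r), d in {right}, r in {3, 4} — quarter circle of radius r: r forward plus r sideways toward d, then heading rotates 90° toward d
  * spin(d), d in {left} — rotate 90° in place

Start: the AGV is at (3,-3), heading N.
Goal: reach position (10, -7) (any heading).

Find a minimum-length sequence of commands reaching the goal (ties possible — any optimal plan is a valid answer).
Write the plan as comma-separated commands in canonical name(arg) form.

start: at (3,-3), heading N
t=1 arc(right, 3) ⇒ at (6,0), heading E
t=2 arc(right, 4) ⇒ at (10,-4), heading S
t=3 straight(3) ⇒ at (10,-7), heading S
shorter routes all fall short; 3 is best.

arc(right, 3), arc(right, 4), straight(3)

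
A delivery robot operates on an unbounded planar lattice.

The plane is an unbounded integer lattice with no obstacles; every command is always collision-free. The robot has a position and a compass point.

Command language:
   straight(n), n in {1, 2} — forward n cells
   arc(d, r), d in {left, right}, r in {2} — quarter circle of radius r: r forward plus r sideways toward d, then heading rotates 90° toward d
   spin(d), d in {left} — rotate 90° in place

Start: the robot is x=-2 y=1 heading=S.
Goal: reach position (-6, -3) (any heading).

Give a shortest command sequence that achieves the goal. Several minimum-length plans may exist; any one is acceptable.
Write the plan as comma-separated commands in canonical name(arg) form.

arc(right, 2), arc(left, 2)

begin: x=-2 y=1 heading=S
step 1 (arc(right, 2)): x=-4 y=-1 heading=W
step 2 (arc(left, 2)): x=-6 y=-3 heading=S
no 1-step plan works, so 2 is optimal.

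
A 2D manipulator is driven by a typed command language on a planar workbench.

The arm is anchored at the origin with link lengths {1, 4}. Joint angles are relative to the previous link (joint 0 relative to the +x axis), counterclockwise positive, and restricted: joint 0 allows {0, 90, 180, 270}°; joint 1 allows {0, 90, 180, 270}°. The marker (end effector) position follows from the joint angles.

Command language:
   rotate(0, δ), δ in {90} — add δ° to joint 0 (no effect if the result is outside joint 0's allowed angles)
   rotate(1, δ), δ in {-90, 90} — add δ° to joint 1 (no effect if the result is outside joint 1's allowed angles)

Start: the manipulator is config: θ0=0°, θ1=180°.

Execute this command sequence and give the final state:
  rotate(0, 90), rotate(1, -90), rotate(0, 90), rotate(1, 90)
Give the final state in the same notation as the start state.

start: config: θ0=0°, θ1=180°
[1] after rotate(0, 90): config: θ0=90°, θ1=180°
[2] after rotate(1, -90): config: θ0=90°, θ1=90°
[3] after rotate(0, 90): config: θ0=180°, θ1=90°
[4] after rotate(1, 90): config: θ0=180°, θ1=180°

config: θ0=180°, θ1=180°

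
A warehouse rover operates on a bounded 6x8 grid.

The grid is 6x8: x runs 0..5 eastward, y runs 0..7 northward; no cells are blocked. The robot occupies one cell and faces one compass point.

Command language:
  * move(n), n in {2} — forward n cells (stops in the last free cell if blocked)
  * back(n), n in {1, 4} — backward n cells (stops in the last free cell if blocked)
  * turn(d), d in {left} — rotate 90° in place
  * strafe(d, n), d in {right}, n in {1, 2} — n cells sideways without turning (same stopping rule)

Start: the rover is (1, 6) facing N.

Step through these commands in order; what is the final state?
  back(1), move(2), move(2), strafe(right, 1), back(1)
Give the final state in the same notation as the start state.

(2, 6) facing N

t0: (1, 6) facing N
step 1 (back(1)): (1, 5) facing N
step 2 (move(2)): (1, 7) facing N
step 3 (move(2)): (1, 7) facing N
step 4 (strafe(right, 1)): (2, 7) facing N
step 5 (back(1)): (2, 6) facing N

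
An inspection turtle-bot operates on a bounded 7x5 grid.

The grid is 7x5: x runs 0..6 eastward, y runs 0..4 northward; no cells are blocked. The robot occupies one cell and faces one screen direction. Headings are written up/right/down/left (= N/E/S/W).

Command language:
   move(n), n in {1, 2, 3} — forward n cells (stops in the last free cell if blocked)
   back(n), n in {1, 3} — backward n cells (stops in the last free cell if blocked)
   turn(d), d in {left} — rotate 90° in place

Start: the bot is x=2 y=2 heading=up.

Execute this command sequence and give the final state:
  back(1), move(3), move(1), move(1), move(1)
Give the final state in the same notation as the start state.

from: x=2 y=2 heading=up
t=1 back(1) ⇒ x=2 y=1 heading=up
t=2 move(3) ⇒ x=2 y=4 heading=up
t=3 move(1) ⇒ x=2 y=4 heading=up
t=4 move(1) ⇒ x=2 y=4 heading=up
t=5 move(1) ⇒ x=2 y=4 heading=up

x=2 y=4 heading=up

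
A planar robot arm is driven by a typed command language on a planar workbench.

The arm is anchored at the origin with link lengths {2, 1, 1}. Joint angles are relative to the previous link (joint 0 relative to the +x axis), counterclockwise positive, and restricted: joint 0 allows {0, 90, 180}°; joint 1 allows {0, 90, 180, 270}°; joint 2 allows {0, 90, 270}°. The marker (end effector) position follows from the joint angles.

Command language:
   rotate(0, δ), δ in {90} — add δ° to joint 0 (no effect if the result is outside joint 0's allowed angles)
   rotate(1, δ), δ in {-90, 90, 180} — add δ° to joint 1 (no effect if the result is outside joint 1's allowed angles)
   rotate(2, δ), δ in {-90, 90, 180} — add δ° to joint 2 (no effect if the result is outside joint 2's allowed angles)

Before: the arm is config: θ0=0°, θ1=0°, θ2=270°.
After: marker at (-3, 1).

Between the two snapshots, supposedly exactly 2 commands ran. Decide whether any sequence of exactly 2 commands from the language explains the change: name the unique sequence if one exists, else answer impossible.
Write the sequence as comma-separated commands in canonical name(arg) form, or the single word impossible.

from: config: θ0=0°, θ1=0°, θ2=270°
[1] after rotate(0, 90): config: θ0=90°, θ1=0°, θ2=270°
[2] after rotate(0, 90): config: θ0=180°, θ1=0°, θ2=270°
uniquely the one of 49 2-step routes that fits.

rotate(0, 90), rotate(0, 90)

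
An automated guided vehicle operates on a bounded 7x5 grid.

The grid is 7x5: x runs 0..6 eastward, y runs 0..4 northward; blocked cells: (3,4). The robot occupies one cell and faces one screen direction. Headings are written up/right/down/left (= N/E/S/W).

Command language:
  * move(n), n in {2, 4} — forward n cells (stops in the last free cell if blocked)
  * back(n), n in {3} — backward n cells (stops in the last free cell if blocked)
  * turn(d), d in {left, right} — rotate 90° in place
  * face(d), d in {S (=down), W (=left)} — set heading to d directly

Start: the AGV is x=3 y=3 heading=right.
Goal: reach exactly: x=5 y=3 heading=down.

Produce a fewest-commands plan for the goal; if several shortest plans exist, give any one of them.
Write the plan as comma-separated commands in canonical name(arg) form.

move(2), turn(right)

start: x=3 y=3 heading=right
t=1 move(2) ⇒ x=5 y=3 heading=right
t=2 turn(right) ⇒ x=5 y=3 heading=down
no 1-step plan works, so 2 is optimal.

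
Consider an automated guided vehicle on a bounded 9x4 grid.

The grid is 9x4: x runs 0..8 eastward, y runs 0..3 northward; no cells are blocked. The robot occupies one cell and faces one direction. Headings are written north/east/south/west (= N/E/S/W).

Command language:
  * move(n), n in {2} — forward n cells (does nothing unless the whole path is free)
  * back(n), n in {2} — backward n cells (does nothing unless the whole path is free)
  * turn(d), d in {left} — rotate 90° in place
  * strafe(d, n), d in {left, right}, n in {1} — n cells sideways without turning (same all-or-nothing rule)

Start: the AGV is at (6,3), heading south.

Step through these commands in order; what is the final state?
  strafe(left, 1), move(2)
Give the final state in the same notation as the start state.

at (7,1), heading south

initial: at (6,3), heading south
step 1 (strafe(left, 1)): at (7,3), heading south
step 2 (move(2)): at (7,1), heading south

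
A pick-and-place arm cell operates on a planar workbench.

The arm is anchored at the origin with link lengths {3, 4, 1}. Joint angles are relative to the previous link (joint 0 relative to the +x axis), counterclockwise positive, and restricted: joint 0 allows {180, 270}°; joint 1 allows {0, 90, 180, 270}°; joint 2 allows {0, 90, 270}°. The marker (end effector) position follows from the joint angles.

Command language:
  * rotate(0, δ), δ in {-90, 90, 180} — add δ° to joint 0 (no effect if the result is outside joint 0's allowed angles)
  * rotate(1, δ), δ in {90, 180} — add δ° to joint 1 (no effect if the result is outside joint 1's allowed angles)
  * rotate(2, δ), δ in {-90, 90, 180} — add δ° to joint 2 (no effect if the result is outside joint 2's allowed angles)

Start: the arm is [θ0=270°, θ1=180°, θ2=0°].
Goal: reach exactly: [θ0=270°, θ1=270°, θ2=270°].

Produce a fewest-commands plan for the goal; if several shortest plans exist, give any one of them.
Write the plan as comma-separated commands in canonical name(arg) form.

begin: [θ0=270°, θ1=180°, θ2=0°]
step 1 (rotate(1, 90)): [θ0=270°, θ1=270°, θ2=0°]
step 2 (rotate(2, -90)): [θ0=270°, θ1=270°, θ2=270°]
minimal: 2 command(s), checked below 2.

rotate(1, 90), rotate(2, -90)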